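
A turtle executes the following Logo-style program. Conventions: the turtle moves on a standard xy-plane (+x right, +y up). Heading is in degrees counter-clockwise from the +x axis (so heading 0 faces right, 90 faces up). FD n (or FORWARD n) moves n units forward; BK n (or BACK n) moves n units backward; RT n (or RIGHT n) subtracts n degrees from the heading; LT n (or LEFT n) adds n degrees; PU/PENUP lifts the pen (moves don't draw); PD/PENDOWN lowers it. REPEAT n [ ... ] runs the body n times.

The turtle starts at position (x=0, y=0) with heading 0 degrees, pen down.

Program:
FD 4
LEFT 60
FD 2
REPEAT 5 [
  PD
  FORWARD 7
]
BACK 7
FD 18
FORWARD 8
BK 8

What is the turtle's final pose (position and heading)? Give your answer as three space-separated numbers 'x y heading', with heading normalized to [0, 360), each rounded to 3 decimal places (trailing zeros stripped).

Answer: 28 41.569 60

Derivation:
Executing turtle program step by step:
Start: pos=(0,0), heading=0, pen down
FD 4: (0,0) -> (4,0) [heading=0, draw]
LT 60: heading 0 -> 60
FD 2: (4,0) -> (5,1.732) [heading=60, draw]
REPEAT 5 [
  -- iteration 1/5 --
  PD: pen down
  FD 7: (5,1.732) -> (8.5,7.794) [heading=60, draw]
  -- iteration 2/5 --
  PD: pen down
  FD 7: (8.5,7.794) -> (12,13.856) [heading=60, draw]
  -- iteration 3/5 --
  PD: pen down
  FD 7: (12,13.856) -> (15.5,19.919) [heading=60, draw]
  -- iteration 4/5 --
  PD: pen down
  FD 7: (15.5,19.919) -> (19,25.981) [heading=60, draw]
  -- iteration 5/5 --
  PD: pen down
  FD 7: (19,25.981) -> (22.5,32.043) [heading=60, draw]
]
BK 7: (22.5,32.043) -> (19,25.981) [heading=60, draw]
FD 18: (19,25.981) -> (28,41.569) [heading=60, draw]
FD 8: (28,41.569) -> (32,48.497) [heading=60, draw]
BK 8: (32,48.497) -> (28,41.569) [heading=60, draw]
Final: pos=(28,41.569), heading=60, 11 segment(s) drawn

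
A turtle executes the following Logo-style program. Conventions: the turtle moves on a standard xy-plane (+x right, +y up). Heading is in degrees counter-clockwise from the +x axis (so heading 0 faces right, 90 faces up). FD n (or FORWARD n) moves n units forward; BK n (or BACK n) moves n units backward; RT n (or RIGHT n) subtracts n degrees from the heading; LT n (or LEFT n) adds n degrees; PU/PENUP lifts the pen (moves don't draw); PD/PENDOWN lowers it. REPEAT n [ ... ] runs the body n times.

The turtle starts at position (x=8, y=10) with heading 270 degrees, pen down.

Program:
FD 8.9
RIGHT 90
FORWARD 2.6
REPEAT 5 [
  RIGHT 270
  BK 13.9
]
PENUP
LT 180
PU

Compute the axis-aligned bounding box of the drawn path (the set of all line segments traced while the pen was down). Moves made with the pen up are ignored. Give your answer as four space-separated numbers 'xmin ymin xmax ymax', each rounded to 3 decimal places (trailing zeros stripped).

Executing turtle program step by step:
Start: pos=(8,10), heading=270, pen down
FD 8.9: (8,10) -> (8,1.1) [heading=270, draw]
RT 90: heading 270 -> 180
FD 2.6: (8,1.1) -> (5.4,1.1) [heading=180, draw]
REPEAT 5 [
  -- iteration 1/5 --
  RT 270: heading 180 -> 270
  BK 13.9: (5.4,1.1) -> (5.4,15) [heading=270, draw]
  -- iteration 2/5 --
  RT 270: heading 270 -> 0
  BK 13.9: (5.4,15) -> (-8.5,15) [heading=0, draw]
  -- iteration 3/5 --
  RT 270: heading 0 -> 90
  BK 13.9: (-8.5,15) -> (-8.5,1.1) [heading=90, draw]
  -- iteration 4/5 --
  RT 270: heading 90 -> 180
  BK 13.9: (-8.5,1.1) -> (5.4,1.1) [heading=180, draw]
  -- iteration 5/5 --
  RT 270: heading 180 -> 270
  BK 13.9: (5.4,1.1) -> (5.4,15) [heading=270, draw]
]
PU: pen up
LT 180: heading 270 -> 90
PU: pen up
Final: pos=(5.4,15), heading=90, 7 segment(s) drawn

Segment endpoints: x in {-8.5, -8.5, 5.4, 5.4, 5.4, 5.4, 8, 8}, y in {1.1, 1.1, 1.1, 1.1, 10, 15, 15, 15}
xmin=-8.5, ymin=1.1, xmax=8, ymax=15

Answer: -8.5 1.1 8 15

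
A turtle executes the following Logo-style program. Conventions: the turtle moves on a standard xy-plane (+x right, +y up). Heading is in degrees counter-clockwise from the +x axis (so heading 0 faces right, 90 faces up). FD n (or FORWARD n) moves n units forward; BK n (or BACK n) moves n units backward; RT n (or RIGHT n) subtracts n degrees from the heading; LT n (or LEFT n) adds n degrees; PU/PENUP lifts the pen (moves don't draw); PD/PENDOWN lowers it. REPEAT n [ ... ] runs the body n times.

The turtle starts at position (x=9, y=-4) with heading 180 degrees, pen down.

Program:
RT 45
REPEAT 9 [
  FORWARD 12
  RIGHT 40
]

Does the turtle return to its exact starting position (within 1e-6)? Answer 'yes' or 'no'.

Answer: yes

Derivation:
Executing turtle program step by step:
Start: pos=(9,-4), heading=180, pen down
RT 45: heading 180 -> 135
REPEAT 9 [
  -- iteration 1/9 --
  FD 12: (9,-4) -> (0.515,4.485) [heading=135, draw]
  RT 40: heading 135 -> 95
  -- iteration 2/9 --
  FD 12: (0.515,4.485) -> (-0.531,16.44) [heading=95, draw]
  RT 40: heading 95 -> 55
  -- iteration 3/9 --
  FD 12: (-0.531,16.44) -> (6.352,26.269) [heading=55, draw]
  RT 40: heading 55 -> 15
  -- iteration 4/9 --
  FD 12: (6.352,26.269) -> (17.943,29.375) [heading=15, draw]
  RT 40: heading 15 -> 335
  -- iteration 5/9 --
  FD 12: (17.943,29.375) -> (28.819,24.304) [heading=335, draw]
  RT 40: heading 335 -> 295
  -- iteration 6/9 --
  FD 12: (28.819,24.304) -> (33.89,13.428) [heading=295, draw]
  RT 40: heading 295 -> 255
  -- iteration 7/9 --
  FD 12: (33.89,13.428) -> (30.784,1.837) [heading=255, draw]
  RT 40: heading 255 -> 215
  -- iteration 8/9 --
  FD 12: (30.784,1.837) -> (20.954,-5.046) [heading=215, draw]
  RT 40: heading 215 -> 175
  -- iteration 9/9 --
  FD 12: (20.954,-5.046) -> (9,-4) [heading=175, draw]
  RT 40: heading 175 -> 135
]
Final: pos=(9,-4), heading=135, 9 segment(s) drawn

Start position: (9, -4)
Final position: (9, -4)
Distance = 0; < 1e-6 -> CLOSED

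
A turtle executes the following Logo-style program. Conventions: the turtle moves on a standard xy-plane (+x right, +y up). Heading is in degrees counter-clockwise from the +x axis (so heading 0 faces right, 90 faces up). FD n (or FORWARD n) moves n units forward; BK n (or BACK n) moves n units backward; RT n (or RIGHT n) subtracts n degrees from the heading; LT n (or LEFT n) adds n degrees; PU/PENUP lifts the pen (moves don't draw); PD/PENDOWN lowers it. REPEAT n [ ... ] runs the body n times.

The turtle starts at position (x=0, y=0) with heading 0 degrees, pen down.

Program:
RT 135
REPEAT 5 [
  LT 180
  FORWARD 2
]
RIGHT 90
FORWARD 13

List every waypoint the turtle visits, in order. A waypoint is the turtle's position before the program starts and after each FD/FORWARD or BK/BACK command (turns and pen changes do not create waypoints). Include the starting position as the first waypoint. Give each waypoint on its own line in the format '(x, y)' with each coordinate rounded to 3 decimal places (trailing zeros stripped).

Executing turtle program step by step:
Start: pos=(0,0), heading=0, pen down
RT 135: heading 0 -> 225
REPEAT 5 [
  -- iteration 1/5 --
  LT 180: heading 225 -> 45
  FD 2: (0,0) -> (1.414,1.414) [heading=45, draw]
  -- iteration 2/5 --
  LT 180: heading 45 -> 225
  FD 2: (1.414,1.414) -> (0,0) [heading=225, draw]
  -- iteration 3/5 --
  LT 180: heading 225 -> 45
  FD 2: (0,0) -> (1.414,1.414) [heading=45, draw]
  -- iteration 4/5 --
  LT 180: heading 45 -> 225
  FD 2: (1.414,1.414) -> (0,0) [heading=225, draw]
  -- iteration 5/5 --
  LT 180: heading 225 -> 45
  FD 2: (0,0) -> (1.414,1.414) [heading=45, draw]
]
RT 90: heading 45 -> 315
FD 13: (1.414,1.414) -> (10.607,-7.778) [heading=315, draw]
Final: pos=(10.607,-7.778), heading=315, 6 segment(s) drawn
Waypoints (7 total):
(0, 0)
(1.414, 1.414)
(0, 0)
(1.414, 1.414)
(0, 0)
(1.414, 1.414)
(10.607, -7.778)

Answer: (0, 0)
(1.414, 1.414)
(0, 0)
(1.414, 1.414)
(0, 0)
(1.414, 1.414)
(10.607, -7.778)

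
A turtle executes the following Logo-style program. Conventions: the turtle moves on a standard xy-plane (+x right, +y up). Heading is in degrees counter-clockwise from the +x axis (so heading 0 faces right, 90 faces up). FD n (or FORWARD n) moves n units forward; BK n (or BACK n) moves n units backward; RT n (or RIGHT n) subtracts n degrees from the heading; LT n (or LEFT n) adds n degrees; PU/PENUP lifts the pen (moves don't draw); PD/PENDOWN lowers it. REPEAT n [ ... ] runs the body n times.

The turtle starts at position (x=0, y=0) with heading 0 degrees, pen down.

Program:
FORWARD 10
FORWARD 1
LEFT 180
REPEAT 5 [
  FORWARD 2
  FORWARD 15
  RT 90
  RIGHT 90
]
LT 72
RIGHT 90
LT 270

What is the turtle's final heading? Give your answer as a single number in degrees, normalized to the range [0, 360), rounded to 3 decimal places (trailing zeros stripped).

Answer: 252

Derivation:
Executing turtle program step by step:
Start: pos=(0,0), heading=0, pen down
FD 10: (0,0) -> (10,0) [heading=0, draw]
FD 1: (10,0) -> (11,0) [heading=0, draw]
LT 180: heading 0 -> 180
REPEAT 5 [
  -- iteration 1/5 --
  FD 2: (11,0) -> (9,0) [heading=180, draw]
  FD 15: (9,0) -> (-6,0) [heading=180, draw]
  RT 90: heading 180 -> 90
  RT 90: heading 90 -> 0
  -- iteration 2/5 --
  FD 2: (-6,0) -> (-4,0) [heading=0, draw]
  FD 15: (-4,0) -> (11,0) [heading=0, draw]
  RT 90: heading 0 -> 270
  RT 90: heading 270 -> 180
  -- iteration 3/5 --
  FD 2: (11,0) -> (9,0) [heading=180, draw]
  FD 15: (9,0) -> (-6,0) [heading=180, draw]
  RT 90: heading 180 -> 90
  RT 90: heading 90 -> 0
  -- iteration 4/5 --
  FD 2: (-6,0) -> (-4,0) [heading=0, draw]
  FD 15: (-4,0) -> (11,0) [heading=0, draw]
  RT 90: heading 0 -> 270
  RT 90: heading 270 -> 180
  -- iteration 5/5 --
  FD 2: (11,0) -> (9,0) [heading=180, draw]
  FD 15: (9,0) -> (-6,0) [heading=180, draw]
  RT 90: heading 180 -> 90
  RT 90: heading 90 -> 0
]
LT 72: heading 0 -> 72
RT 90: heading 72 -> 342
LT 270: heading 342 -> 252
Final: pos=(-6,0), heading=252, 12 segment(s) drawn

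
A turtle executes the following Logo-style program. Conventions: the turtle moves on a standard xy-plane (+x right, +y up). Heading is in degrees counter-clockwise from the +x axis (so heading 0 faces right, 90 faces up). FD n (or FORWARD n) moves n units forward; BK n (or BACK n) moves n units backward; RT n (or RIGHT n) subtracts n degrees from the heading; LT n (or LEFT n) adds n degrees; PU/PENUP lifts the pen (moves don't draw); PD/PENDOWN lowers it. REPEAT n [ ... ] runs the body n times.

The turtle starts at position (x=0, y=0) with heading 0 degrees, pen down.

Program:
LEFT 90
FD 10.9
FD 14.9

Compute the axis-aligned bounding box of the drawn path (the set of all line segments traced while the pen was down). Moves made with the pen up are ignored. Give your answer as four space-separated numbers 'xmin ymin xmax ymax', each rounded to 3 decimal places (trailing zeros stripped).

Executing turtle program step by step:
Start: pos=(0,0), heading=0, pen down
LT 90: heading 0 -> 90
FD 10.9: (0,0) -> (0,10.9) [heading=90, draw]
FD 14.9: (0,10.9) -> (0,25.8) [heading=90, draw]
Final: pos=(0,25.8), heading=90, 2 segment(s) drawn

Segment endpoints: x in {0, 0, 0}, y in {0, 10.9, 25.8}
xmin=0, ymin=0, xmax=0, ymax=25.8

Answer: 0 0 0 25.8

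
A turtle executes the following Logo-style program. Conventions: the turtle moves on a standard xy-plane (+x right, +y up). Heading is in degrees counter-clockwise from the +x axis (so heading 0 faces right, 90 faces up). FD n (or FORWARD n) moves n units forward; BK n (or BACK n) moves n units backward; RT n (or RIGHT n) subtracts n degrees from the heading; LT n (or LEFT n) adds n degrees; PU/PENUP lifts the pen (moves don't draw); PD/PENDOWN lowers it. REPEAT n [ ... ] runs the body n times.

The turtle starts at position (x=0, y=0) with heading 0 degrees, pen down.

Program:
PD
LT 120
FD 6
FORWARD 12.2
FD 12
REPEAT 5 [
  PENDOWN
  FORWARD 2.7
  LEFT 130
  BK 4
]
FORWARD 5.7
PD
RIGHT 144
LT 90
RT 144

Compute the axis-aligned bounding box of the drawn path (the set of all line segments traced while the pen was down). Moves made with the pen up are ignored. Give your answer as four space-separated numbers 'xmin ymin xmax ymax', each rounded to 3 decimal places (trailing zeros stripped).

Answer: -19.764 0 0 32.558

Derivation:
Executing turtle program step by step:
Start: pos=(0,0), heading=0, pen down
PD: pen down
LT 120: heading 0 -> 120
FD 6: (0,0) -> (-3,5.196) [heading=120, draw]
FD 12.2: (-3,5.196) -> (-9.1,15.762) [heading=120, draw]
FD 12: (-9.1,15.762) -> (-15.1,26.154) [heading=120, draw]
REPEAT 5 [
  -- iteration 1/5 --
  PD: pen down
  FD 2.7: (-15.1,26.154) -> (-16.45,28.492) [heading=120, draw]
  LT 130: heading 120 -> 250
  BK 4: (-16.45,28.492) -> (-15.082,32.251) [heading=250, draw]
  -- iteration 2/5 --
  PD: pen down
  FD 2.7: (-15.082,32.251) -> (-16.005,29.714) [heading=250, draw]
  LT 130: heading 250 -> 20
  BK 4: (-16.005,29.714) -> (-19.764,28.346) [heading=20, draw]
  -- iteration 3/5 --
  PD: pen down
  FD 2.7: (-19.764,28.346) -> (-17.227,29.269) [heading=20, draw]
  LT 130: heading 20 -> 150
  BK 4: (-17.227,29.269) -> (-13.763,27.269) [heading=150, draw]
  -- iteration 4/5 --
  PD: pen down
  FD 2.7: (-13.763,27.269) -> (-16.101,28.619) [heading=150, draw]
  LT 130: heading 150 -> 280
  BK 4: (-16.101,28.619) -> (-16.796,32.558) [heading=280, draw]
  -- iteration 5/5 --
  PD: pen down
  FD 2.7: (-16.796,32.558) -> (-16.327,29.899) [heading=280, draw]
  LT 130: heading 280 -> 50
  BK 4: (-16.327,29.899) -> (-18.898,26.835) [heading=50, draw]
]
FD 5.7: (-18.898,26.835) -> (-15.234,31.202) [heading=50, draw]
PD: pen down
RT 144: heading 50 -> 266
LT 90: heading 266 -> 356
RT 144: heading 356 -> 212
Final: pos=(-15.234,31.202), heading=212, 14 segment(s) drawn

Segment endpoints: x in {-19.764, -18.898, -17.227, -16.796, -16.45, -16.327, -16.101, -16.005, -15.234, -15.1, -15.082, -13.763, -9.1, -3, 0}, y in {0, 5.196, 15.762, 26.154, 26.835, 27.269, 28.346, 28.492, 28.619, 29.269, 29.714, 29.899, 31.202, 32.251, 32.558}
xmin=-19.764, ymin=0, xmax=0, ymax=32.558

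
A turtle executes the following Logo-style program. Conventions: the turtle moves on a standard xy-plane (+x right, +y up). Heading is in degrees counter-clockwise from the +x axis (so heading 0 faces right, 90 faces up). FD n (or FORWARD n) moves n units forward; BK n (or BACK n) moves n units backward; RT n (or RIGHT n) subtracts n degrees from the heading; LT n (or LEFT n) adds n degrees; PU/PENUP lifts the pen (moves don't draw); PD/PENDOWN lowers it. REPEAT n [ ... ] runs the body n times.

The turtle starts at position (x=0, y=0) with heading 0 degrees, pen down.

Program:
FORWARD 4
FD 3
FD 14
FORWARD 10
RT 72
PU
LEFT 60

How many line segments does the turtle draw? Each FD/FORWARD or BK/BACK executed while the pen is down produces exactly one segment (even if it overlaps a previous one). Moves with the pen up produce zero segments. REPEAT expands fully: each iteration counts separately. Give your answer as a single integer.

Executing turtle program step by step:
Start: pos=(0,0), heading=0, pen down
FD 4: (0,0) -> (4,0) [heading=0, draw]
FD 3: (4,0) -> (7,0) [heading=0, draw]
FD 14: (7,0) -> (21,0) [heading=0, draw]
FD 10: (21,0) -> (31,0) [heading=0, draw]
RT 72: heading 0 -> 288
PU: pen up
LT 60: heading 288 -> 348
Final: pos=(31,0), heading=348, 4 segment(s) drawn
Segments drawn: 4

Answer: 4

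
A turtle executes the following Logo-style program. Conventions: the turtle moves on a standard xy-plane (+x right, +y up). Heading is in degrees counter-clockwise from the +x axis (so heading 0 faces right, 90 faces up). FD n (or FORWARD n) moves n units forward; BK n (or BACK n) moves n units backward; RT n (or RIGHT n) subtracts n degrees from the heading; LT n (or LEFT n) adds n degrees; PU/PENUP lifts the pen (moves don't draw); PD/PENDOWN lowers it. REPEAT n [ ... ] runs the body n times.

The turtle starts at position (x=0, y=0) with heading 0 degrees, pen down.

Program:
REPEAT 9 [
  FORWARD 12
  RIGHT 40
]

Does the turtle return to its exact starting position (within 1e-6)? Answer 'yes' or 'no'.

Executing turtle program step by step:
Start: pos=(0,0), heading=0, pen down
REPEAT 9 [
  -- iteration 1/9 --
  FD 12: (0,0) -> (12,0) [heading=0, draw]
  RT 40: heading 0 -> 320
  -- iteration 2/9 --
  FD 12: (12,0) -> (21.193,-7.713) [heading=320, draw]
  RT 40: heading 320 -> 280
  -- iteration 3/9 --
  FD 12: (21.193,-7.713) -> (23.276,-19.531) [heading=280, draw]
  RT 40: heading 280 -> 240
  -- iteration 4/9 --
  FD 12: (23.276,-19.531) -> (17.276,-29.923) [heading=240, draw]
  RT 40: heading 240 -> 200
  -- iteration 5/9 --
  FD 12: (17.276,-29.923) -> (6,-34.028) [heading=200, draw]
  RT 40: heading 200 -> 160
  -- iteration 6/9 --
  FD 12: (6,-34.028) -> (-5.276,-29.923) [heading=160, draw]
  RT 40: heading 160 -> 120
  -- iteration 7/9 --
  FD 12: (-5.276,-29.923) -> (-11.276,-19.531) [heading=120, draw]
  RT 40: heading 120 -> 80
  -- iteration 8/9 --
  FD 12: (-11.276,-19.531) -> (-9.193,-7.713) [heading=80, draw]
  RT 40: heading 80 -> 40
  -- iteration 9/9 --
  FD 12: (-9.193,-7.713) -> (0,0) [heading=40, draw]
  RT 40: heading 40 -> 0
]
Final: pos=(0,0), heading=0, 9 segment(s) drawn

Start position: (0, 0)
Final position: (0, 0)
Distance = 0; < 1e-6 -> CLOSED

Answer: yes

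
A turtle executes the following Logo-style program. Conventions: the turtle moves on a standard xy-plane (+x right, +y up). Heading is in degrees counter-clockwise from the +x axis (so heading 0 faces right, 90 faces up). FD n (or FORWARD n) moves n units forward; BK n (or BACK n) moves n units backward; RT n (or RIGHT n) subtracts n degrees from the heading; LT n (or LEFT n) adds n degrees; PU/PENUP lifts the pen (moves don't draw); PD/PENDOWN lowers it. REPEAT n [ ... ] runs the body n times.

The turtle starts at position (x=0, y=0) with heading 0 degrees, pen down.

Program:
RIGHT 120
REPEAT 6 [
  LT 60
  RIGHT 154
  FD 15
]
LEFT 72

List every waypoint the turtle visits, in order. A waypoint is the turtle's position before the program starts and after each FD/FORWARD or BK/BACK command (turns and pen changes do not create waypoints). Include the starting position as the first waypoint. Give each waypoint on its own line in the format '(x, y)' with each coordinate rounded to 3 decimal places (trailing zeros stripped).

Executing turtle program step by step:
Start: pos=(0,0), heading=0, pen down
RT 120: heading 0 -> 240
REPEAT 6 [
  -- iteration 1/6 --
  LT 60: heading 240 -> 300
  RT 154: heading 300 -> 146
  FD 15: (0,0) -> (-12.436,8.388) [heading=146, draw]
  -- iteration 2/6 --
  LT 60: heading 146 -> 206
  RT 154: heading 206 -> 52
  FD 15: (-12.436,8.388) -> (-3.201,20.208) [heading=52, draw]
  -- iteration 3/6 --
  LT 60: heading 52 -> 112
  RT 154: heading 112 -> 318
  FD 15: (-3.201,20.208) -> (7.947,10.171) [heading=318, draw]
  -- iteration 4/6 --
  LT 60: heading 318 -> 18
  RT 154: heading 18 -> 224
  FD 15: (7.947,10.171) -> (-2.844,-0.249) [heading=224, draw]
  -- iteration 5/6 --
  LT 60: heading 224 -> 284
  RT 154: heading 284 -> 130
  FD 15: (-2.844,-0.249) -> (-12.485,11.242) [heading=130, draw]
  -- iteration 6/6 --
  LT 60: heading 130 -> 190
  RT 154: heading 190 -> 36
  FD 15: (-12.485,11.242) -> (-0.35,20.059) [heading=36, draw]
]
LT 72: heading 36 -> 108
Final: pos=(-0.35,20.059), heading=108, 6 segment(s) drawn
Waypoints (7 total):
(0, 0)
(-12.436, 8.388)
(-3.201, 20.208)
(7.947, 10.171)
(-2.844, -0.249)
(-12.485, 11.242)
(-0.35, 20.059)

Answer: (0, 0)
(-12.436, 8.388)
(-3.201, 20.208)
(7.947, 10.171)
(-2.844, -0.249)
(-12.485, 11.242)
(-0.35, 20.059)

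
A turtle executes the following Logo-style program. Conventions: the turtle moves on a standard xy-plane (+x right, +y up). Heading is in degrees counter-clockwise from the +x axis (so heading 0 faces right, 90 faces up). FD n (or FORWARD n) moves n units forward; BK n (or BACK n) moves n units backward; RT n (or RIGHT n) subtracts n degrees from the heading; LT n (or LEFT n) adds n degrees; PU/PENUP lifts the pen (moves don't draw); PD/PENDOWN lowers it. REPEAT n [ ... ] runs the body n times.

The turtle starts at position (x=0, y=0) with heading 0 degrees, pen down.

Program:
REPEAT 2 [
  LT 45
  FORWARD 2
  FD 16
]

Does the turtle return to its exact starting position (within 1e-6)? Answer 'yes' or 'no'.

Answer: no

Derivation:
Executing turtle program step by step:
Start: pos=(0,0), heading=0, pen down
REPEAT 2 [
  -- iteration 1/2 --
  LT 45: heading 0 -> 45
  FD 2: (0,0) -> (1.414,1.414) [heading=45, draw]
  FD 16: (1.414,1.414) -> (12.728,12.728) [heading=45, draw]
  -- iteration 2/2 --
  LT 45: heading 45 -> 90
  FD 2: (12.728,12.728) -> (12.728,14.728) [heading=90, draw]
  FD 16: (12.728,14.728) -> (12.728,30.728) [heading=90, draw]
]
Final: pos=(12.728,30.728), heading=90, 4 segment(s) drawn

Start position: (0, 0)
Final position: (12.728, 30.728)
Distance = 33.26; >= 1e-6 -> NOT closed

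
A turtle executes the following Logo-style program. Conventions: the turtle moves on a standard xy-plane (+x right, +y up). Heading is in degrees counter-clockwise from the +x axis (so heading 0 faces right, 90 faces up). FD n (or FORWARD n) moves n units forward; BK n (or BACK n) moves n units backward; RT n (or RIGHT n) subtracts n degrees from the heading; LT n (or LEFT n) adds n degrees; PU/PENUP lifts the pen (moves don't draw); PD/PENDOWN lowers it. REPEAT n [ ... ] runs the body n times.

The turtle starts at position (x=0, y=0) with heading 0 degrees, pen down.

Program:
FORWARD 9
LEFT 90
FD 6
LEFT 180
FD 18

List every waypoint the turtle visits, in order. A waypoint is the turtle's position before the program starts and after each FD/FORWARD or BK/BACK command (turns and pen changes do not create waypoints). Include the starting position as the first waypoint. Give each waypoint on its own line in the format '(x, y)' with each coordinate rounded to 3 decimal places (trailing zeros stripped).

Executing turtle program step by step:
Start: pos=(0,0), heading=0, pen down
FD 9: (0,0) -> (9,0) [heading=0, draw]
LT 90: heading 0 -> 90
FD 6: (9,0) -> (9,6) [heading=90, draw]
LT 180: heading 90 -> 270
FD 18: (9,6) -> (9,-12) [heading=270, draw]
Final: pos=(9,-12), heading=270, 3 segment(s) drawn
Waypoints (4 total):
(0, 0)
(9, 0)
(9, 6)
(9, -12)

Answer: (0, 0)
(9, 0)
(9, 6)
(9, -12)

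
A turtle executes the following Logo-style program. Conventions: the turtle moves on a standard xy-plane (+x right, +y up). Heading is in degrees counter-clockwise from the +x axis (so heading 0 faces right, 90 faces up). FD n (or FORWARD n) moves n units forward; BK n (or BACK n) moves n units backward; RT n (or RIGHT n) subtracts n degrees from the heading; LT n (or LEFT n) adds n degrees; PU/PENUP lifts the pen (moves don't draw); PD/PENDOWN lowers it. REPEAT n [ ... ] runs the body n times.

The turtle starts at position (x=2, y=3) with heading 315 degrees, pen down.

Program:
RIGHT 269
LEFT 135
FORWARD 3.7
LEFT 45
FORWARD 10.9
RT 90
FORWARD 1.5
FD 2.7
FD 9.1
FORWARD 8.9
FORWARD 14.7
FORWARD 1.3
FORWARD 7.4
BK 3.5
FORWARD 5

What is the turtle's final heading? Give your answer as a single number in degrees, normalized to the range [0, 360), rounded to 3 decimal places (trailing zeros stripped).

Executing turtle program step by step:
Start: pos=(2,3), heading=315, pen down
RT 269: heading 315 -> 46
LT 135: heading 46 -> 181
FD 3.7: (2,3) -> (-1.699,2.935) [heading=181, draw]
LT 45: heading 181 -> 226
FD 10.9: (-1.699,2.935) -> (-9.271,-4.905) [heading=226, draw]
RT 90: heading 226 -> 136
FD 1.5: (-9.271,-4.905) -> (-10.35,-3.863) [heading=136, draw]
FD 2.7: (-10.35,-3.863) -> (-12.292,-1.988) [heading=136, draw]
FD 9.1: (-12.292,-1.988) -> (-18.838,4.334) [heading=136, draw]
FD 8.9: (-18.838,4.334) -> (-25.241,10.516) [heading=136, draw]
FD 14.7: (-25.241,10.516) -> (-35.815,20.728) [heading=136, draw]
FD 1.3: (-35.815,20.728) -> (-36.75,21.631) [heading=136, draw]
FD 7.4: (-36.75,21.631) -> (-42.073,26.771) [heading=136, draw]
BK 3.5: (-42.073,26.771) -> (-39.555,24.34) [heading=136, draw]
FD 5: (-39.555,24.34) -> (-43.152,27.813) [heading=136, draw]
Final: pos=(-43.152,27.813), heading=136, 11 segment(s) drawn

Answer: 136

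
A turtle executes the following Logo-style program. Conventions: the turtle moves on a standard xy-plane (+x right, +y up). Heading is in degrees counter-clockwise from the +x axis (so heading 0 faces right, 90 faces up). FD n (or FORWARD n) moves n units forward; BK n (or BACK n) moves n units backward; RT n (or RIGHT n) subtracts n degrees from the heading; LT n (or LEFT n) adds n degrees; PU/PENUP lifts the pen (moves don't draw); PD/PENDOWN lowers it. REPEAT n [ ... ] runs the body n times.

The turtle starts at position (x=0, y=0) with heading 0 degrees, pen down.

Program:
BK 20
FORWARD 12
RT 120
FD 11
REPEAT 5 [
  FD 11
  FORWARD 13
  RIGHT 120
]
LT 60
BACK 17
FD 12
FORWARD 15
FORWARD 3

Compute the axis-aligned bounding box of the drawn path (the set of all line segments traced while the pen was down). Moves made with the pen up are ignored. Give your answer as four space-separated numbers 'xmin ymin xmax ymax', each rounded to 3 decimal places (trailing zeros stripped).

Executing turtle program step by step:
Start: pos=(0,0), heading=0, pen down
BK 20: (0,0) -> (-20,0) [heading=0, draw]
FD 12: (-20,0) -> (-8,0) [heading=0, draw]
RT 120: heading 0 -> 240
FD 11: (-8,0) -> (-13.5,-9.526) [heading=240, draw]
REPEAT 5 [
  -- iteration 1/5 --
  FD 11: (-13.5,-9.526) -> (-19,-19.053) [heading=240, draw]
  FD 13: (-19,-19.053) -> (-25.5,-30.311) [heading=240, draw]
  RT 120: heading 240 -> 120
  -- iteration 2/5 --
  FD 11: (-25.5,-30.311) -> (-31,-20.785) [heading=120, draw]
  FD 13: (-31,-20.785) -> (-37.5,-9.526) [heading=120, draw]
  RT 120: heading 120 -> 0
  -- iteration 3/5 --
  FD 11: (-37.5,-9.526) -> (-26.5,-9.526) [heading=0, draw]
  FD 13: (-26.5,-9.526) -> (-13.5,-9.526) [heading=0, draw]
  RT 120: heading 0 -> 240
  -- iteration 4/5 --
  FD 11: (-13.5,-9.526) -> (-19,-19.053) [heading=240, draw]
  FD 13: (-19,-19.053) -> (-25.5,-30.311) [heading=240, draw]
  RT 120: heading 240 -> 120
  -- iteration 5/5 --
  FD 11: (-25.5,-30.311) -> (-31,-20.785) [heading=120, draw]
  FD 13: (-31,-20.785) -> (-37.5,-9.526) [heading=120, draw]
  RT 120: heading 120 -> 0
]
LT 60: heading 0 -> 60
BK 17: (-37.5,-9.526) -> (-46,-24.249) [heading=60, draw]
FD 12: (-46,-24.249) -> (-40,-13.856) [heading=60, draw]
FD 15: (-40,-13.856) -> (-32.5,-0.866) [heading=60, draw]
FD 3: (-32.5,-0.866) -> (-31,1.732) [heading=60, draw]
Final: pos=(-31,1.732), heading=60, 17 segment(s) drawn

Segment endpoints: x in {-46, -40, -37.5, -37.5, -32.5, -31, -31, -31, -26.5, -25.5, -25.5, -20, -19, -13.5, -13.5, -8, 0}, y in {-30.311, -30.311, -24.249, -20.785, -20.785, -19.053, -19.053, -13.856, -9.526, -9.526, -9.526, -9.526, -9.526, -0.866, 0, 1.732}
xmin=-46, ymin=-30.311, xmax=0, ymax=1.732

Answer: -46 -30.311 0 1.732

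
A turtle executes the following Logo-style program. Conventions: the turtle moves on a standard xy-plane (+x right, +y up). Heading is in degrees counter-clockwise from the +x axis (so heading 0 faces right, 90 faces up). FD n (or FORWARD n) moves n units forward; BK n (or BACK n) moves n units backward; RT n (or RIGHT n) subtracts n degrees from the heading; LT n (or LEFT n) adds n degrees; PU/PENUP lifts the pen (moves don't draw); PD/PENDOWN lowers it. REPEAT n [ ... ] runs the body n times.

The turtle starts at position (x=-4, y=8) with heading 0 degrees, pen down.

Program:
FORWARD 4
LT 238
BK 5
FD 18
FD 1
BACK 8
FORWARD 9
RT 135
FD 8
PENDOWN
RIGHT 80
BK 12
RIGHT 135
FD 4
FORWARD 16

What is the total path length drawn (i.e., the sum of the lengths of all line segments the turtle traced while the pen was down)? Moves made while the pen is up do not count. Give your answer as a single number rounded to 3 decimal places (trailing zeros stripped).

Executing turtle program step by step:
Start: pos=(-4,8), heading=0, pen down
FD 4: (-4,8) -> (0,8) [heading=0, draw]
LT 238: heading 0 -> 238
BK 5: (0,8) -> (2.65,12.24) [heading=238, draw]
FD 18: (2.65,12.24) -> (-6.889,-3.025) [heading=238, draw]
FD 1: (-6.889,-3.025) -> (-7.419,-3.873) [heading=238, draw]
BK 8: (-7.419,-3.873) -> (-3.18,2.912) [heading=238, draw]
FD 9: (-3.18,2.912) -> (-7.949,-4.721) [heading=238, draw]
RT 135: heading 238 -> 103
FD 8: (-7.949,-4.721) -> (-9.748,3.074) [heading=103, draw]
PD: pen down
RT 80: heading 103 -> 23
BK 12: (-9.748,3.074) -> (-20.794,-1.615) [heading=23, draw]
RT 135: heading 23 -> 248
FD 4: (-20.794,-1.615) -> (-22.293,-5.323) [heading=248, draw]
FD 16: (-22.293,-5.323) -> (-28.287,-20.158) [heading=248, draw]
Final: pos=(-28.287,-20.158), heading=248, 10 segment(s) drawn

Segment lengths:
  seg 1: (-4,8) -> (0,8), length = 4
  seg 2: (0,8) -> (2.65,12.24), length = 5
  seg 3: (2.65,12.24) -> (-6.889,-3.025), length = 18
  seg 4: (-6.889,-3.025) -> (-7.419,-3.873), length = 1
  seg 5: (-7.419,-3.873) -> (-3.18,2.912), length = 8
  seg 6: (-3.18,2.912) -> (-7.949,-4.721), length = 9
  seg 7: (-7.949,-4.721) -> (-9.748,3.074), length = 8
  seg 8: (-9.748,3.074) -> (-20.794,-1.615), length = 12
  seg 9: (-20.794,-1.615) -> (-22.293,-5.323), length = 4
  seg 10: (-22.293,-5.323) -> (-28.287,-20.158), length = 16
Total = 85

Answer: 85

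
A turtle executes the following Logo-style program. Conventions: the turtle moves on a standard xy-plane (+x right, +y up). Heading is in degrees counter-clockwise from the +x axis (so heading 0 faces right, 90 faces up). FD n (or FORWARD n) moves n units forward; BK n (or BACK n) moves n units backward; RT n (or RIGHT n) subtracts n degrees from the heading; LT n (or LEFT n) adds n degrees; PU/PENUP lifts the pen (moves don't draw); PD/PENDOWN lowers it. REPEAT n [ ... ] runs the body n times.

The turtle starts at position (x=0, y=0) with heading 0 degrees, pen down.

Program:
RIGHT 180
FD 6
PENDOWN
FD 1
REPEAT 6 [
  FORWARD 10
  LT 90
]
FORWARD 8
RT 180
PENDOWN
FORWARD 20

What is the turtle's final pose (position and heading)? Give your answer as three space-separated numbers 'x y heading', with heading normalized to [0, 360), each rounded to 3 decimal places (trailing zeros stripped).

Answer: -29 -10 180

Derivation:
Executing turtle program step by step:
Start: pos=(0,0), heading=0, pen down
RT 180: heading 0 -> 180
FD 6: (0,0) -> (-6,0) [heading=180, draw]
PD: pen down
FD 1: (-6,0) -> (-7,0) [heading=180, draw]
REPEAT 6 [
  -- iteration 1/6 --
  FD 10: (-7,0) -> (-17,0) [heading=180, draw]
  LT 90: heading 180 -> 270
  -- iteration 2/6 --
  FD 10: (-17,0) -> (-17,-10) [heading=270, draw]
  LT 90: heading 270 -> 0
  -- iteration 3/6 --
  FD 10: (-17,-10) -> (-7,-10) [heading=0, draw]
  LT 90: heading 0 -> 90
  -- iteration 4/6 --
  FD 10: (-7,-10) -> (-7,0) [heading=90, draw]
  LT 90: heading 90 -> 180
  -- iteration 5/6 --
  FD 10: (-7,0) -> (-17,0) [heading=180, draw]
  LT 90: heading 180 -> 270
  -- iteration 6/6 --
  FD 10: (-17,0) -> (-17,-10) [heading=270, draw]
  LT 90: heading 270 -> 0
]
FD 8: (-17,-10) -> (-9,-10) [heading=0, draw]
RT 180: heading 0 -> 180
PD: pen down
FD 20: (-9,-10) -> (-29,-10) [heading=180, draw]
Final: pos=(-29,-10), heading=180, 10 segment(s) drawn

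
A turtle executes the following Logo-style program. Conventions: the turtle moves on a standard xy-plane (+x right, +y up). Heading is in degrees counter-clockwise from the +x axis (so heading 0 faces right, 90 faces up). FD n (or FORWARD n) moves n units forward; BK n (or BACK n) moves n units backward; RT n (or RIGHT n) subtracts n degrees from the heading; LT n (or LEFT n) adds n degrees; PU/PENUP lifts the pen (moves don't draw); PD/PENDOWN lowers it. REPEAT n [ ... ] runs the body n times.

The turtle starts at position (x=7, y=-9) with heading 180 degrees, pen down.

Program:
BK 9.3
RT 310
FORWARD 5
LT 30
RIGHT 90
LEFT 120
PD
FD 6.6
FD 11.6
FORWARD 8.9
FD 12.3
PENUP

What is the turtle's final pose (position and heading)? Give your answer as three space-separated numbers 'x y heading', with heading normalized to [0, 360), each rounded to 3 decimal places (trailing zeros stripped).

Answer: 26.562 -49.854 290

Derivation:
Executing turtle program step by step:
Start: pos=(7,-9), heading=180, pen down
BK 9.3: (7,-9) -> (16.3,-9) [heading=180, draw]
RT 310: heading 180 -> 230
FD 5: (16.3,-9) -> (13.086,-12.83) [heading=230, draw]
LT 30: heading 230 -> 260
RT 90: heading 260 -> 170
LT 120: heading 170 -> 290
PD: pen down
FD 6.6: (13.086,-12.83) -> (15.343,-19.032) [heading=290, draw]
FD 11.6: (15.343,-19.032) -> (19.311,-29.933) [heading=290, draw]
FD 8.9: (19.311,-29.933) -> (22.355,-38.296) [heading=290, draw]
FD 12.3: (22.355,-38.296) -> (26.562,-49.854) [heading=290, draw]
PU: pen up
Final: pos=(26.562,-49.854), heading=290, 6 segment(s) drawn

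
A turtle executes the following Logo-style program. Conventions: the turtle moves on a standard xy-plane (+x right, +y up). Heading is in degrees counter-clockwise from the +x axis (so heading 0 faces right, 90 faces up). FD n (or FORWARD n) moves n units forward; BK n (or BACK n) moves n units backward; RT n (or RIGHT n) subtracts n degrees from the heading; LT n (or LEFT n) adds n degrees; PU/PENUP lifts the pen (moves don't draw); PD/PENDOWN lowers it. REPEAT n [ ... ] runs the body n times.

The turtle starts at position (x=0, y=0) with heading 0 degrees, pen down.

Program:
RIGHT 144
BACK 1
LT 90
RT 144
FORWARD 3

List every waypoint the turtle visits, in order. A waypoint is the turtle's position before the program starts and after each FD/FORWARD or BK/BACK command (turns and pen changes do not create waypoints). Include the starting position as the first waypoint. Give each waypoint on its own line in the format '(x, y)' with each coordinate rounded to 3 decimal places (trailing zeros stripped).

Executing turtle program step by step:
Start: pos=(0,0), heading=0, pen down
RT 144: heading 0 -> 216
BK 1: (0,0) -> (0.809,0.588) [heading=216, draw]
LT 90: heading 216 -> 306
RT 144: heading 306 -> 162
FD 3: (0.809,0.588) -> (-2.044,1.515) [heading=162, draw]
Final: pos=(-2.044,1.515), heading=162, 2 segment(s) drawn
Waypoints (3 total):
(0, 0)
(0.809, 0.588)
(-2.044, 1.515)

Answer: (0, 0)
(0.809, 0.588)
(-2.044, 1.515)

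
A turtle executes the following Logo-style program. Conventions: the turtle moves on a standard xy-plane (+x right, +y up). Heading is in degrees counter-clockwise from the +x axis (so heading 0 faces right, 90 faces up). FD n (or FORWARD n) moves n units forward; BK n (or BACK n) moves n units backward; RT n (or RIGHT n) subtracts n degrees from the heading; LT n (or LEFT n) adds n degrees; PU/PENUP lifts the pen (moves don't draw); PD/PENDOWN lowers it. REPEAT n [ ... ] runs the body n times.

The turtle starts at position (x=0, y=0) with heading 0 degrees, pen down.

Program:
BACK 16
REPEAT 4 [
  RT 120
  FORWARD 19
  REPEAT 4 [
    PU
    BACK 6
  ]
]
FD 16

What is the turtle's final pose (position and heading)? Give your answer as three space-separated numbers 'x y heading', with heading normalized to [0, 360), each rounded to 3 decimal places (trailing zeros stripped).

Answer: -21.5 -9.526 240

Derivation:
Executing turtle program step by step:
Start: pos=(0,0), heading=0, pen down
BK 16: (0,0) -> (-16,0) [heading=0, draw]
REPEAT 4 [
  -- iteration 1/4 --
  RT 120: heading 0 -> 240
  FD 19: (-16,0) -> (-25.5,-16.454) [heading=240, draw]
  REPEAT 4 [
    -- iteration 1/4 --
    PU: pen up
    BK 6: (-25.5,-16.454) -> (-22.5,-11.258) [heading=240, move]
    -- iteration 2/4 --
    PU: pen up
    BK 6: (-22.5,-11.258) -> (-19.5,-6.062) [heading=240, move]
    -- iteration 3/4 --
    PU: pen up
    BK 6: (-19.5,-6.062) -> (-16.5,-0.866) [heading=240, move]
    -- iteration 4/4 --
    PU: pen up
    BK 6: (-16.5,-0.866) -> (-13.5,4.33) [heading=240, move]
  ]
  -- iteration 2/4 --
  RT 120: heading 240 -> 120
  FD 19: (-13.5,4.33) -> (-23,20.785) [heading=120, move]
  REPEAT 4 [
    -- iteration 1/4 --
    PU: pen up
    BK 6: (-23,20.785) -> (-20,15.588) [heading=120, move]
    -- iteration 2/4 --
    PU: pen up
    BK 6: (-20,15.588) -> (-17,10.392) [heading=120, move]
    -- iteration 3/4 --
    PU: pen up
    BK 6: (-17,10.392) -> (-14,5.196) [heading=120, move]
    -- iteration 4/4 --
    PU: pen up
    BK 6: (-14,5.196) -> (-11,0) [heading=120, move]
  ]
  -- iteration 3/4 --
  RT 120: heading 120 -> 0
  FD 19: (-11,0) -> (8,0) [heading=0, move]
  REPEAT 4 [
    -- iteration 1/4 --
    PU: pen up
    BK 6: (8,0) -> (2,0) [heading=0, move]
    -- iteration 2/4 --
    PU: pen up
    BK 6: (2,0) -> (-4,0) [heading=0, move]
    -- iteration 3/4 --
    PU: pen up
    BK 6: (-4,0) -> (-10,0) [heading=0, move]
    -- iteration 4/4 --
    PU: pen up
    BK 6: (-10,0) -> (-16,0) [heading=0, move]
  ]
  -- iteration 4/4 --
  RT 120: heading 0 -> 240
  FD 19: (-16,0) -> (-25.5,-16.454) [heading=240, move]
  REPEAT 4 [
    -- iteration 1/4 --
    PU: pen up
    BK 6: (-25.5,-16.454) -> (-22.5,-11.258) [heading=240, move]
    -- iteration 2/4 --
    PU: pen up
    BK 6: (-22.5,-11.258) -> (-19.5,-6.062) [heading=240, move]
    -- iteration 3/4 --
    PU: pen up
    BK 6: (-19.5,-6.062) -> (-16.5,-0.866) [heading=240, move]
    -- iteration 4/4 --
    PU: pen up
    BK 6: (-16.5,-0.866) -> (-13.5,4.33) [heading=240, move]
  ]
]
FD 16: (-13.5,4.33) -> (-21.5,-9.526) [heading=240, move]
Final: pos=(-21.5,-9.526), heading=240, 2 segment(s) drawn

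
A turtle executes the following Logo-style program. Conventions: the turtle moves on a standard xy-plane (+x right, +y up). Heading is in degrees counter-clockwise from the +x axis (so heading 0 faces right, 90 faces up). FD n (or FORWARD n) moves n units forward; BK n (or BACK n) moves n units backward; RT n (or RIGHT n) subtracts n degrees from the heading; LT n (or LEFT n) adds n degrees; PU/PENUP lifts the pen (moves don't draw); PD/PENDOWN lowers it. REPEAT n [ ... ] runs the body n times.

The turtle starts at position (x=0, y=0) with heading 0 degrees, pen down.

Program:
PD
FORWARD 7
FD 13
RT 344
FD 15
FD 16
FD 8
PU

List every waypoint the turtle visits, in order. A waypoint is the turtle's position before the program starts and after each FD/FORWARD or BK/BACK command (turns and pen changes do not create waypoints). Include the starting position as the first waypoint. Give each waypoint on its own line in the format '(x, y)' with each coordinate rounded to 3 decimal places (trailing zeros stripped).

Executing turtle program step by step:
Start: pos=(0,0), heading=0, pen down
PD: pen down
FD 7: (0,0) -> (7,0) [heading=0, draw]
FD 13: (7,0) -> (20,0) [heading=0, draw]
RT 344: heading 0 -> 16
FD 15: (20,0) -> (34.419,4.135) [heading=16, draw]
FD 16: (34.419,4.135) -> (49.799,8.545) [heading=16, draw]
FD 8: (49.799,8.545) -> (57.489,10.75) [heading=16, draw]
PU: pen up
Final: pos=(57.489,10.75), heading=16, 5 segment(s) drawn
Waypoints (6 total):
(0, 0)
(7, 0)
(20, 0)
(34.419, 4.135)
(49.799, 8.545)
(57.489, 10.75)

Answer: (0, 0)
(7, 0)
(20, 0)
(34.419, 4.135)
(49.799, 8.545)
(57.489, 10.75)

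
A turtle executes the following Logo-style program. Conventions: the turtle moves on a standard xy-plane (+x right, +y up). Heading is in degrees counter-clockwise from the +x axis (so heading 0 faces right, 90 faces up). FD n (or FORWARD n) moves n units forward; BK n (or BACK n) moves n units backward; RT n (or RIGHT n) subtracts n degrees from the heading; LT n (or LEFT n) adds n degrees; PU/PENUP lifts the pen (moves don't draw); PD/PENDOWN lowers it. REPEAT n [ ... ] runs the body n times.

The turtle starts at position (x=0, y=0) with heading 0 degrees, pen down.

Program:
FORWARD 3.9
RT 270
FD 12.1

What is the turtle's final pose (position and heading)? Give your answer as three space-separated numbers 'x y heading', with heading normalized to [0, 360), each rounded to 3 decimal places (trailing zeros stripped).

Executing turtle program step by step:
Start: pos=(0,0), heading=0, pen down
FD 3.9: (0,0) -> (3.9,0) [heading=0, draw]
RT 270: heading 0 -> 90
FD 12.1: (3.9,0) -> (3.9,12.1) [heading=90, draw]
Final: pos=(3.9,12.1), heading=90, 2 segment(s) drawn

Answer: 3.9 12.1 90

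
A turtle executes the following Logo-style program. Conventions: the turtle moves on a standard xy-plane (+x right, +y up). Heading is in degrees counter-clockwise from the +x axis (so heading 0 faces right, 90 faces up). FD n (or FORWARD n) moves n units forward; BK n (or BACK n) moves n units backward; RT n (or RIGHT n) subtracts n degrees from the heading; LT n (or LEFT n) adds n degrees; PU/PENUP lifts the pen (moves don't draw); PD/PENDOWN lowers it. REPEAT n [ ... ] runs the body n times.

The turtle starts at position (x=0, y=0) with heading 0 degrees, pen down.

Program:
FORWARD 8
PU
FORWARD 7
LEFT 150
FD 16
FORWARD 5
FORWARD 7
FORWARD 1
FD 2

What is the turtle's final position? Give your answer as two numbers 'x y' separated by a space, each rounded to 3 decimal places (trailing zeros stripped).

Executing turtle program step by step:
Start: pos=(0,0), heading=0, pen down
FD 8: (0,0) -> (8,0) [heading=0, draw]
PU: pen up
FD 7: (8,0) -> (15,0) [heading=0, move]
LT 150: heading 0 -> 150
FD 16: (15,0) -> (1.144,8) [heading=150, move]
FD 5: (1.144,8) -> (-3.187,10.5) [heading=150, move]
FD 7: (-3.187,10.5) -> (-9.249,14) [heading=150, move]
FD 1: (-9.249,14) -> (-10.115,14.5) [heading=150, move]
FD 2: (-10.115,14.5) -> (-11.847,15.5) [heading=150, move]
Final: pos=(-11.847,15.5), heading=150, 1 segment(s) drawn

Answer: -11.847 15.5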